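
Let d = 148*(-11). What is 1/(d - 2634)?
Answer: -1/4262 ≈ -0.00023463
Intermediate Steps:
d = -1628
1/(d - 2634) = 1/(-1628 - 2634) = 1/(-4262) = -1/4262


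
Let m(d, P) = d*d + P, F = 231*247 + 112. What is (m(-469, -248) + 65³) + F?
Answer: 551507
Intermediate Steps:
F = 57169 (F = 57057 + 112 = 57169)
m(d, P) = P + d² (m(d, P) = d² + P = P + d²)
(m(-469, -248) + 65³) + F = ((-248 + (-469)²) + 65³) + 57169 = ((-248 + 219961) + 274625) + 57169 = (219713 + 274625) + 57169 = 494338 + 57169 = 551507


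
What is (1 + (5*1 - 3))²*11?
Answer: 99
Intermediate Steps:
(1 + (5*1 - 3))²*11 = (1 + (5 - 3))²*11 = (1 + 2)²*11 = 3²*11 = 9*11 = 99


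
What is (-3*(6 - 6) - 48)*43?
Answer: -2064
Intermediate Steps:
(-3*(6 - 6) - 48)*43 = (-3*0 - 48)*43 = (0 - 48)*43 = -48*43 = -2064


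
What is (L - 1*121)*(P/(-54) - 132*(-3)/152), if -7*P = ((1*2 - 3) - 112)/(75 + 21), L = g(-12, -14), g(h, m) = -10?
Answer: -235028279/689472 ≈ -340.88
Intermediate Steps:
L = -10
P = 113/672 (P = -((1*2 - 3) - 112)/(7*(75 + 21)) = -((2 - 3) - 112)/(7*96) = -(-1 - 112)/(7*96) = -(-113)/(7*96) = -1/7*(-113/96) = 113/672 ≈ 0.16815)
(L - 1*121)*(P/(-54) - 132*(-3)/152) = (-10 - 1*121)*((113/672)/(-54) - 132*(-3)/152) = (-10 - 121)*((113/672)*(-1/54) + 396*(1/152)) = -131*(-113/36288 + 99/38) = -131*1794109/689472 = -235028279/689472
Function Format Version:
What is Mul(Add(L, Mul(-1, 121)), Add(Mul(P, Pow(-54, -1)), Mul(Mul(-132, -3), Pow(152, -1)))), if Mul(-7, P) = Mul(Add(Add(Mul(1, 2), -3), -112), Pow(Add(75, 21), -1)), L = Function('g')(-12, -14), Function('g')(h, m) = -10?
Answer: Rational(-235028279, 689472) ≈ -340.88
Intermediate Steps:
L = -10
P = Rational(113, 672) (P = Mul(Rational(-1, 7), Mul(Add(Add(Mul(1, 2), -3), -112), Pow(Add(75, 21), -1))) = Mul(Rational(-1, 7), Mul(Add(Add(2, -3), -112), Pow(96, -1))) = Mul(Rational(-1, 7), Mul(Add(-1, -112), Rational(1, 96))) = Mul(Rational(-1, 7), Mul(-113, Rational(1, 96))) = Mul(Rational(-1, 7), Rational(-113, 96)) = Rational(113, 672) ≈ 0.16815)
Mul(Add(L, Mul(-1, 121)), Add(Mul(P, Pow(-54, -1)), Mul(Mul(-132, -3), Pow(152, -1)))) = Mul(Add(-10, Mul(-1, 121)), Add(Mul(Rational(113, 672), Pow(-54, -1)), Mul(Mul(-132, -3), Pow(152, -1)))) = Mul(Add(-10, -121), Add(Mul(Rational(113, 672), Rational(-1, 54)), Mul(396, Rational(1, 152)))) = Mul(-131, Add(Rational(-113, 36288), Rational(99, 38))) = Mul(-131, Rational(1794109, 689472)) = Rational(-235028279, 689472)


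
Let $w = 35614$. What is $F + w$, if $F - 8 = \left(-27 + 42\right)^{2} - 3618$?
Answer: $32229$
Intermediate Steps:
$F = -3385$ ($F = 8 + \left(\left(-27 + 42\right)^{2} - 3618\right) = 8 - \left(3618 - 15^{2}\right) = 8 + \left(225 - 3618\right) = 8 - 3393 = -3385$)
$F + w = -3385 + 35614 = 32229$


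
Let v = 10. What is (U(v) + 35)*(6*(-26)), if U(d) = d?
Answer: -7020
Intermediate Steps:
(U(v) + 35)*(6*(-26)) = (10 + 35)*(6*(-26)) = 45*(-156) = -7020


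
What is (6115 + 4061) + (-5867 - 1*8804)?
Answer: -4495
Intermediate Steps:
(6115 + 4061) + (-5867 - 1*8804) = 10176 + (-5867 - 8804) = 10176 - 14671 = -4495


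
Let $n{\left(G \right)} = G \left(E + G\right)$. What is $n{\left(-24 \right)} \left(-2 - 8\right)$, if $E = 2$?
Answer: $-5280$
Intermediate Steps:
$n{\left(G \right)} = G \left(2 + G\right)$
$n{\left(-24 \right)} \left(-2 - 8\right) = - 24 \left(2 - 24\right) \left(-2 - 8\right) = \left(-24\right) \left(-22\right) \left(-10\right) = 528 \left(-10\right) = -5280$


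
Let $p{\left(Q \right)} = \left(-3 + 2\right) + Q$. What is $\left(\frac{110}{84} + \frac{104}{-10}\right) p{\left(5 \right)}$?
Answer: $- \frac{3818}{105} \approx -36.362$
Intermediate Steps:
$p{\left(Q \right)} = -1 + Q$
$\left(\frac{110}{84} + \frac{104}{-10}\right) p{\left(5 \right)} = \left(\frac{110}{84} + \frac{104}{-10}\right) \left(-1 + 5\right) = \left(110 \cdot \frac{1}{84} + 104 \left(- \frac{1}{10}\right)\right) 4 = \left(\frac{55}{42} - \frac{52}{5}\right) 4 = \left(- \frac{1909}{210}\right) 4 = - \frac{3818}{105}$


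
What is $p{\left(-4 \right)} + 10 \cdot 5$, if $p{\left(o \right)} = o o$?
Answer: $66$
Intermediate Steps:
$p{\left(o \right)} = o^{2}$
$p{\left(-4 \right)} + 10 \cdot 5 = \left(-4\right)^{2} + 10 \cdot 5 = 16 + 50 = 66$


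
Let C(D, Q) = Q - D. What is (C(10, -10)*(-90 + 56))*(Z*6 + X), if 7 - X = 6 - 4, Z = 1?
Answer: 7480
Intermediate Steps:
X = 5 (X = 7 - (6 - 4) = 7 - 1*2 = 7 - 2 = 5)
(C(10, -10)*(-90 + 56))*(Z*6 + X) = ((-10 - 1*10)*(-90 + 56))*(1*6 + 5) = ((-10 - 10)*(-34))*(6 + 5) = -20*(-34)*11 = 680*11 = 7480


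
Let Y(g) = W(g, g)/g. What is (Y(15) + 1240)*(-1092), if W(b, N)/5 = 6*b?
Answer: -1386840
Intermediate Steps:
W(b, N) = 30*b (W(b, N) = 5*(6*b) = 30*b)
Y(g) = 30 (Y(g) = (30*g)/g = 30)
(Y(15) + 1240)*(-1092) = (30 + 1240)*(-1092) = 1270*(-1092) = -1386840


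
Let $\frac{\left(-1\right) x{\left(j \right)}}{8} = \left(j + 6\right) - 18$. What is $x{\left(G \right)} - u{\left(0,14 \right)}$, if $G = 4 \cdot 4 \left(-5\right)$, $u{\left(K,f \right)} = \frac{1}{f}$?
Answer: $\frac{10303}{14} \approx 735.93$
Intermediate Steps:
$G = -80$ ($G = 16 \left(-5\right) = -80$)
$x{\left(j \right)} = 96 - 8 j$ ($x{\left(j \right)} = - 8 \left(\left(j + 6\right) - 18\right) = - 8 \left(\left(6 + j\right) - 18\right) = - 8 \left(-12 + j\right) = 96 - 8 j$)
$x{\left(G \right)} - u{\left(0,14 \right)} = \left(96 - -640\right) - \frac{1}{14} = \left(96 + 640\right) - \frac{1}{14} = 736 - \frac{1}{14} = \frac{10303}{14}$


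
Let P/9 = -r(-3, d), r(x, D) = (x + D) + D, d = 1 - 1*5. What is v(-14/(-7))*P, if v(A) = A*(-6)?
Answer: -1188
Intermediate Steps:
d = -4 (d = 1 - 5 = -4)
r(x, D) = x + 2*D (r(x, D) = (D + x) + D = x + 2*D)
v(A) = -6*A
P = 99 (P = 9*(-(-3 + 2*(-4))) = 9*(-(-3 - 8)) = 9*(-1*(-11)) = 9*11 = 99)
v(-14/(-7))*P = -(-84)/(-7)*99 = -(-84)*(-1)/7*99 = -6*2*99 = -12*99 = -1188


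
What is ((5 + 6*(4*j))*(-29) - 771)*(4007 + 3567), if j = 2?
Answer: -17480792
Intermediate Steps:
((5 + 6*(4*j))*(-29) - 771)*(4007 + 3567) = ((5 + 6*(4*2))*(-29) - 771)*(4007 + 3567) = ((5 + 6*8)*(-29) - 771)*7574 = ((5 + 48)*(-29) - 771)*7574 = (53*(-29) - 771)*7574 = (-1537 - 771)*7574 = -2308*7574 = -17480792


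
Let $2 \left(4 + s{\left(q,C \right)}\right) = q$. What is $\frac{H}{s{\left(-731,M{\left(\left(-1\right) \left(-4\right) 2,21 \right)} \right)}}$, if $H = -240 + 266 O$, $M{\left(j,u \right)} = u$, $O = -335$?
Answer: $\frac{178700}{739} \approx 241.81$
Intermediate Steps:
$H = -89350$ ($H = -240 + 266 \left(-335\right) = -240 - 89110 = -89350$)
$s{\left(q,C \right)} = -4 + \frac{q}{2}$
$\frac{H}{s{\left(-731,M{\left(\left(-1\right) \left(-4\right) 2,21 \right)} \right)}} = - \frac{89350}{-4 + \frac{1}{2} \left(-731\right)} = - \frac{89350}{-4 - \frac{731}{2}} = - \frac{89350}{- \frac{739}{2}} = \left(-89350\right) \left(- \frac{2}{739}\right) = \frac{178700}{739}$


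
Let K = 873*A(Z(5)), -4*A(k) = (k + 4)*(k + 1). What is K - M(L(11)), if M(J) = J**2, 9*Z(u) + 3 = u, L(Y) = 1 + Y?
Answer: -22865/18 ≈ -1270.3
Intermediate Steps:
Z(u) = -1/3 + u/9
A(k) = -(1 + k)*(4 + k)/4 (A(k) = -(k + 4)*(k + 1)/4 = -(4 + k)*(1 + k)/4 = -(1 + k)*(4 + k)/4)
K = -20273/18 (K = 873*(-1 - 5*(-1/3 + (1/9)*5)/4 - (-1/3 + (1/9)*5)**2/4) = 873*(-1 - 5*(-1/3 + 5/9)/4 - (-1/3 + 5/9)**2/4) = 873*(-1 - 5/4*2/9 - (2/9)**2/4) = 873*(-1 - 5/18 - 1/4*4/81) = 873*(-1 - 5/18 - 1/81) = 873*(-209/162) = -20273/18 ≈ -1126.3)
K - M(L(11)) = -20273/18 - (1 + 11)**2 = -20273/18 - 1*12**2 = -20273/18 - 1*144 = -20273/18 - 144 = -22865/18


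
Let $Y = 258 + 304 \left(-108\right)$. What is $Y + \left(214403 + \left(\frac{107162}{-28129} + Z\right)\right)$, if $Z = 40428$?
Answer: $\frac{6251759991}{28129} \approx 2.2225 \cdot 10^{5}$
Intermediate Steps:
$Y = -32574$ ($Y = 258 - 32832 = -32574$)
$Y + \left(214403 + \left(\frac{107162}{-28129} + Z\right)\right) = -32574 + \left(214403 + \left(\frac{107162}{-28129} + 40428\right)\right) = -32574 + \left(214403 + \left(107162 \left(- \frac{1}{28129}\right) + 40428\right)\right) = -32574 + \left(214403 + \left(- \frac{107162}{28129} + 40428\right)\right) = -32574 + \left(214403 + \frac{1137092050}{28129}\right) = -32574 + \frac{7168034037}{28129} = \frac{6251759991}{28129}$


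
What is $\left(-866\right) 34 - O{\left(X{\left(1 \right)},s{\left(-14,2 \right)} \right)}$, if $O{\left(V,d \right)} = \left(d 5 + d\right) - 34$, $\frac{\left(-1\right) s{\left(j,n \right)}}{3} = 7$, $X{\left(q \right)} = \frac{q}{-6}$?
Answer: $-29284$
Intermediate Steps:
$X{\left(q \right)} = - \frac{q}{6}$ ($X{\left(q \right)} = q \left(- \frac{1}{6}\right) = - \frac{q}{6}$)
$s{\left(j,n \right)} = -21$ ($s{\left(j,n \right)} = \left(-3\right) 7 = -21$)
$O{\left(V,d \right)} = -34 + 6 d$ ($O{\left(V,d \right)} = \left(5 d + d\right) - 34 = 6 d - 34 = -34 + 6 d$)
$\left(-866\right) 34 - O{\left(X{\left(1 \right)},s{\left(-14,2 \right)} \right)} = \left(-866\right) 34 - \left(-34 + 6 \left(-21\right)\right) = -29444 - \left(-34 - 126\right) = -29444 - -160 = -29444 + 160 = -29284$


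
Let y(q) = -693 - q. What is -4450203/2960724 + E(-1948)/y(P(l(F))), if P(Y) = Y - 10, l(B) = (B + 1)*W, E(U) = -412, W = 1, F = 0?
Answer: -152010047/168761268 ≈ -0.90074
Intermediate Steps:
l(B) = 1 + B (l(B) = (B + 1)*1 = (1 + B)*1 = 1 + B)
P(Y) = -10 + Y
-4450203/2960724 + E(-1948)/y(P(l(F))) = -4450203/2960724 - 412/(-693 - (-10 + (1 + 0))) = -4450203*1/2960724 - 412/(-693 - (-10 + 1)) = -1483401/986908 - 412/(-693 - 1*(-9)) = -1483401/986908 - 412/(-693 + 9) = -1483401/986908 - 412/(-684) = -1483401/986908 - 412*(-1/684) = -1483401/986908 + 103/171 = -152010047/168761268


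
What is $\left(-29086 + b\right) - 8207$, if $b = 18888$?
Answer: $-18405$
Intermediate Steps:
$\left(-29086 + b\right) - 8207 = \left(-29086 + 18888\right) - 8207 = -10198 - 8207 = -18405$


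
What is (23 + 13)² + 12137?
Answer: 13433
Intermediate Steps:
(23 + 13)² + 12137 = 36² + 12137 = 1296 + 12137 = 13433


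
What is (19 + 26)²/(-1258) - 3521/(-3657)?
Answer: -2976007/4600506 ≈ -0.64689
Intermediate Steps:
(19 + 26)²/(-1258) - 3521/(-3657) = 45²*(-1/1258) - 3521*(-1/3657) = 2025*(-1/1258) + 3521/3657 = -2025/1258 + 3521/3657 = -2976007/4600506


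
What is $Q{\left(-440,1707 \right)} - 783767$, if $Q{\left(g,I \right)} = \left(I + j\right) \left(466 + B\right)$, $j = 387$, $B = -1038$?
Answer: $-1981535$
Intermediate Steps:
$Q{\left(g,I \right)} = -221364 - 572 I$ ($Q{\left(g,I \right)} = \left(I + 387\right) \left(466 - 1038\right) = \left(387 + I\right) \left(-572\right) = -221364 - 572 I$)
$Q{\left(-440,1707 \right)} - 783767 = \left(-221364 - 976404\right) - 783767 = -1197768 - 783767 = -1981535$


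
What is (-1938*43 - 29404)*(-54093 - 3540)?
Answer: 6497429154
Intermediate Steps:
(-1938*43 - 29404)*(-54093 - 3540) = (-83334 - 29404)*(-57633) = -112738*(-57633) = 6497429154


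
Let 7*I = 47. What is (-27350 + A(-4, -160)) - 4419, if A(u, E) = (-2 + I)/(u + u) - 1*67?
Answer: -1782849/56 ≈ -31837.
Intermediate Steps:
I = 47/7 (I = (⅐)*47 = 47/7 ≈ 6.7143)
A(u, E) = -67 + 33/(14*u) (A(u, E) = (-2 + 47/7)/(u + u) - 1*67 = 33/(7*((2*u))) - 67 = 33*(1/(2*u))/7 - 67 = 33/(14*u) - 67 = -67 + 33/(14*u))
(-27350 + A(-4, -160)) - 4419 = (-27350 + (-67 + (33/14)/(-4))) - 4419 = (-27350 + (-67 + (33/14)*(-¼))) - 4419 = (-27350 + (-67 - 33/56)) - 4419 = (-27350 - 3785/56) - 4419 = -1535385/56 - 4419 = -1782849/56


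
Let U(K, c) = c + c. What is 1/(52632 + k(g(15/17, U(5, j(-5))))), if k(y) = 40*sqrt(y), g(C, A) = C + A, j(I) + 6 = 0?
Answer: 12427/654062064 - 5*I*sqrt(357)/1962186192 ≈ 1.9e-5 - 4.8146e-8*I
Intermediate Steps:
j(I) = -6 (j(I) = -6 + 0 = -6)
U(K, c) = 2*c
g(C, A) = A + C
1/(52632 + k(g(15/17, U(5, j(-5))))) = 1/(52632 + 40*sqrt(2*(-6) + 15/17)) = 1/(52632 + 40*sqrt(-12 + 15*(1/17))) = 1/(52632 + 40*sqrt(-12 + 15/17)) = 1/(52632 + 40*sqrt(-189/17)) = 1/(52632 + 40*(3*I*sqrt(357)/17)) = 1/(52632 + 120*I*sqrt(357)/17)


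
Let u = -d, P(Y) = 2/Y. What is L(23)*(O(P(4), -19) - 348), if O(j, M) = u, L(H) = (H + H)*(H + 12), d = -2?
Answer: -557060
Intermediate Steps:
L(H) = 2*H*(12 + H) (L(H) = (2*H)*(12 + H) = 2*H*(12 + H))
u = 2 (u = -1*(-2) = 2)
O(j, M) = 2
L(23)*(O(P(4), -19) - 348) = (2*23*(12 + 23))*(2 - 348) = (2*23*35)*(-346) = 1610*(-346) = -557060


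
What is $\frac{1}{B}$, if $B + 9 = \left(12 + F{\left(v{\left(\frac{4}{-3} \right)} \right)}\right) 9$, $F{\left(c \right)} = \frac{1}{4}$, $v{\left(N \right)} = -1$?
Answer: $\frac{4}{405} \approx 0.0098765$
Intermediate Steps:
$F{\left(c \right)} = \frac{1}{4}$
$B = \frac{405}{4}$ ($B = -9 + \left(12 + \frac{1}{4}\right) 9 = -9 + \frac{49}{4} \cdot 9 = -9 + \frac{441}{4} = \frac{405}{4} \approx 101.25$)
$\frac{1}{B} = \frac{1}{\frac{405}{4}} = \frac{4}{405}$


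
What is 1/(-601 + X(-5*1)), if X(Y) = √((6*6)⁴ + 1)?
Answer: 601/1318416 + √1679617/1318416 ≈ 0.0014388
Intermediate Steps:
X(Y) = √1679617 (X(Y) = √(36⁴ + 1) = √(1679616 + 1) = √1679617)
1/(-601 + X(-5*1)) = 1/(-601 + √1679617)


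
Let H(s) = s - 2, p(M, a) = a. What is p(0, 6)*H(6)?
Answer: 24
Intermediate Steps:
H(s) = -2 + s
p(0, 6)*H(6) = 6*(-2 + 6) = 6*4 = 24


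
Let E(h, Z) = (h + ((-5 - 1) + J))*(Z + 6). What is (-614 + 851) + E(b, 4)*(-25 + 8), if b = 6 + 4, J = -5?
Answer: 407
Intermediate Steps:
b = 10
E(h, Z) = (-11 + h)*(6 + Z) (E(h, Z) = (h + ((-5 - 1) - 5))*(Z + 6) = (h + (-6 - 5))*(6 + Z) = (h - 11)*(6 + Z) = (-11 + h)*(6 + Z))
(-614 + 851) + E(b, 4)*(-25 + 8) = (-614 + 851) + (-66 - 11*4 + 6*10 + 4*10)*(-25 + 8) = 237 + (-66 - 44 + 60 + 40)*(-17) = 237 - 10*(-17) = 237 + 170 = 407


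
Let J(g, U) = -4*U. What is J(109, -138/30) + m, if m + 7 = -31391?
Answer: -156898/5 ≈ -31380.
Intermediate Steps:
m = -31398 (m = -7 - 31391 = -31398)
J(109, -138/30) + m = -(-552)/30 - 31398 = -4*(-23/5) - 31398 = 92/5 - 31398 = -156898/5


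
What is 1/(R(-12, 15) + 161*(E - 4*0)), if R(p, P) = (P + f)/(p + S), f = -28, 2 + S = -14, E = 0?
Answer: 28/13 ≈ 2.1538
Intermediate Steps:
S = -16 (S = -2 - 14 = -16)
R(p, P) = (-28 + P)/(-16 + p) (R(p, P) = (P - 28)/(p - 16) = (-28 + P)/(-16 + p))
1/(R(-12, 15) + 161*(E - 4*0)) = 1/((-28 + 15)/(-16 - 12) + 161*(0 - 4*0)) = 1/(-13/(-28) + 161*(0 + 0)) = 1/(-1/28*(-13) + 161*0) = 1/(13/28 + 0) = 1/(13/28) = 28/13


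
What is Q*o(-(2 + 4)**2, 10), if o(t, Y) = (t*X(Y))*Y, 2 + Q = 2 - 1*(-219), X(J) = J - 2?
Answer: -630720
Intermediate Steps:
X(J) = -2 + J
Q = 219 (Q = -2 + (2 - 1*(-219)) = -2 + (2 + 219) = -2 + 221 = 219)
o(t, Y) = Y*t*(-2 + Y) (o(t, Y) = (t*(-2 + Y))*Y = Y*t*(-2 + Y))
Q*o(-(2 + 4)**2, 10) = 219*(10*(-(2 + 4)**2)*(-2 + 10)) = 219*(10*(-1*6**2)*8) = 219*(10*(-1*36)*8) = 219*(10*(-36)*8) = 219*(-2880) = -630720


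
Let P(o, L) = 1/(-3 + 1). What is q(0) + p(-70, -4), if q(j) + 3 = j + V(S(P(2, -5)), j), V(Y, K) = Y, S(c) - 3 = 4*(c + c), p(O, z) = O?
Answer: -74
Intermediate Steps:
P(o, L) = -½ (P(o, L) = 1/(-2) = -½)
S(c) = 3 + 8*c (S(c) = 3 + 4*(c + c) = 3 + 4*(2*c) = 3 + 8*c)
q(j) = -4 + j (q(j) = -3 + (j + (3 + 8*(-½))) = -3 + (j + (3 - 4)) = -3 + (j - 1) = -3 + (-1 + j) = -4 + j)
q(0) + p(-70, -4) = (-4 + 0) - 70 = -4 - 70 = -74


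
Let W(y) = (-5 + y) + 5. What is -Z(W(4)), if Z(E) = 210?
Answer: -210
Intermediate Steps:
W(y) = y
-Z(W(4)) = -1*210 = -210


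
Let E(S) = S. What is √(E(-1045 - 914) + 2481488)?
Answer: √2479529 ≈ 1574.7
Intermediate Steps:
√(E(-1045 - 914) + 2481488) = √((-1045 - 914) + 2481488) = √(-1959 + 2481488) = √2479529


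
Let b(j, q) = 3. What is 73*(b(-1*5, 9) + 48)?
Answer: 3723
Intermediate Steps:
73*(b(-1*5, 9) + 48) = 73*(3 + 48) = 73*51 = 3723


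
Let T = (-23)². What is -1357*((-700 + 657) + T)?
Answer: -659502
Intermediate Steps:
T = 529
-1357*((-700 + 657) + T) = -1357*((-700 + 657) + 529) = -1357*(-43 + 529) = -1357*486 = -659502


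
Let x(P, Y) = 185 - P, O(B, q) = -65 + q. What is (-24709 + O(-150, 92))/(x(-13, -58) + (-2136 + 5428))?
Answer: -12341/1745 ≈ -7.0722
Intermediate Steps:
(-24709 + O(-150, 92))/(x(-13, -58) + (-2136 + 5428)) = (-24709 + (-65 + 92))/((185 - 1*(-13)) + (-2136 + 5428)) = (-24709 + 27)/((185 + 13) + 3292) = -24682/(198 + 3292) = -24682/3490 = -24682*1/3490 = -12341/1745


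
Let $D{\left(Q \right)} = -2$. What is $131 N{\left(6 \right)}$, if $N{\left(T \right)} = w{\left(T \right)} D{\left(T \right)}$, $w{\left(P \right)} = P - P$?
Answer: $0$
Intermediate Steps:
$w{\left(P \right)} = 0$
$N{\left(T \right)} = 0$ ($N{\left(T \right)} = 0 \left(-2\right) = 0$)
$131 N{\left(6 \right)} = 131 \cdot 0 = 0$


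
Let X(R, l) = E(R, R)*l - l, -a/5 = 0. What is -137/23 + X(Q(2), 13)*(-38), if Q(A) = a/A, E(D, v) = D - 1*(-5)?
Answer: -45585/23 ≈ -1982.0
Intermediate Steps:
a = 0 (a = -5*0 = 0)
E(D, v) = 5 + D (E(D, v) = D + 5 = 5 + D)
Q(A) = 0 (Q(A) = 0/A = 0)
X(R, l) = -l + l*(5 + R) (X(R, l) = (5 + R)*l - l = l*(5 + R) - l = -l + l*(5 + R))
-137/23 + X(Q(2), 13)*(-38) = -137/23 + (13*(4 + 0))*(-38) = -137*1/23 + (13*4)*(-38) = -137/23 + 52*(-38) = -137/23 - 1976 = -45585/23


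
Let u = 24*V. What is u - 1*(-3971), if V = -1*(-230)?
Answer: 9491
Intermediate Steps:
V = 230
u = 5520 (u = 24*230 = 5520)
u - 1*(-3971) = 5520 - 1*(-3971) = 5520 + 3971 = 9491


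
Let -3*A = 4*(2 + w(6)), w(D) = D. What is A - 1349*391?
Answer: -1582409/3 ≈ -5.2747e+5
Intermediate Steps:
A = -32/3 (A = -4*(2 + 6)/3 = -4*8/3 = -⅓*32 = -32/3 ≈ -10.667)
A - 1349*391 = -32/3 - 1349*391 = -32/3 - 527459 = -1582409/3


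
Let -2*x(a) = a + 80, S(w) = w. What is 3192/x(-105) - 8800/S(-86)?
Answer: 384512/1075 ≈ 357.69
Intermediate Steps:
x(a) = -40 - a/2 (x(a) = -(a + 80)/2 = -(80 + a)/2 = -40 - a/2)
3192/x(-105) - 8800/S(-86) = 3192/(-40 - 1/2*(-105)) - 8800/(-86) = 3192/(-40 + 105/2) - 8800*(-1/86) = 3192/(25/2) + 4400/43 = 3192*(2/25) + 4400/43 = 6384/25 + 4400/43 = 384512/1075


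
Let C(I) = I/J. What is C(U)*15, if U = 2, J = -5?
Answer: -6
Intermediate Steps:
C(I) = -I/5 (C(I) = I/(-5) = I*(-1/5) = -I/5)
C(U)*15 = -1/5*2*15 = -2/5*15 = -6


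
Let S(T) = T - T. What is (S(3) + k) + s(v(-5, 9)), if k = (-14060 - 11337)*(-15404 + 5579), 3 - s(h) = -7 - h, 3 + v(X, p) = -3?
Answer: 249525529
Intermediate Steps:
v(X, p) = -6 (v(X, p) = -3 - 3 = -6)
S(T) = 0
s(h) = 10 + h (s(h) = 3 - (-7 - h) = 3 + (7 + h) = 10 + h)
k = 249525525 (k = -25397*(-9825) = 249525525)
(S(3) + k) + s(v(-5, 9)) = (0 + 249525525) + (10 - 6) = 249525525 + 4 = 249525529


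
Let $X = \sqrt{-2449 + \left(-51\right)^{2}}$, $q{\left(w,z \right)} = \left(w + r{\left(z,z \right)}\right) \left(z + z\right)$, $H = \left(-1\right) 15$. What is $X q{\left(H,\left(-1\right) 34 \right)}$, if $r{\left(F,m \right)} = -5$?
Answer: $2720 \sqrt{38} \approx 16767.0$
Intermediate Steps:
$H = -15$
$q{\left(w,z \right)} = 2 z \left(-5 + w\right)$ ($q{\left(w,z \right)} = \left(w - 5\right) \left(z + z\right) = \left(-5 + w\right) 2 z = 2 z \left(-5 + w\right)$)
$X = 2 \sqrt{38}$ ($X = \sqrt{-2449 + 2601} = \sqrt{152} = 2 \sqrt{38} \approx 12.329$)
$X q{\left(H,\left(-1\right) 34 \right)} = 2 \sqrt{38} \cdot 2 \left(\left(-1\right) 34\right) \left(-5 - 15\right) = 2 \sqrt{38} \cdot 2 \left(-34\right) \left(-20\right) = 2 \sqrt{38} \cdot 1360 = 2720 \sqrt{38}$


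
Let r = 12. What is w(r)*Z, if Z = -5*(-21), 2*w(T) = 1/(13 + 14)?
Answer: 35/18 ≈ 1.9444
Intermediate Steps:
w(T) = 1/54 (w(T) = 1/(2*(13 + 14)) = (½)/27 = (½)*(1/27) = 1/54)
Z = 105
w(r)*Z = (1/54)*105 = 35/18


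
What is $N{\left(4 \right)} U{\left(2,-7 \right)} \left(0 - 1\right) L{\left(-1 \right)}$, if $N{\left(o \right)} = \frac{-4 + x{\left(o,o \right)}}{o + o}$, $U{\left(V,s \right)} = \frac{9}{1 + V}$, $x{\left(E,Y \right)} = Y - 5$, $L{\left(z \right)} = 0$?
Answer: $0$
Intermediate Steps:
$x{\left(E,Y \right)} = -5 + Y$
$N{\left(o \right)} = \frac{-9 + o}{2 o}$ ($N{\left(o \right)} = \frac{-4 + \left(-5 + o\right)}{o + o} = \frac{-9 + o}{2 o}$)
$N{\left(4 \right)} U{\left(2,-7 \right)} \left(0 - 1\right) L{\left(-1 \right)} = \frac{-9 + 4}{2 \cdot 4} \frac{9}{1 + 2} \left(0 - 1\right) 0 = \frac{1}{2} \cdot \frac{1}{4} \left(-5\right) \frac{9}{3} \left(\left(-1\right) 0\right) = - \frac{5 \cdot 9 \cdot \frac{1}{3}}{8} \cdot 0 = \left(- \frac{5}{8}\right) 3 \cdot 0 = \left(- \frac{15}{8}\right) 0 = 0$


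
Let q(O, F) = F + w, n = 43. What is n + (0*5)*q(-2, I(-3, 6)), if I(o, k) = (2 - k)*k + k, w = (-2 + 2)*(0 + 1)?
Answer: 43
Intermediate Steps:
w = 0 (w = 0*1 = 0)
I(o, k) = k + k*(2 - k) (I(o, k) = k*(2 - k) + k = k + k*(2 - k))
q(O, F) = F (q(O, F) = F + 0 = F)
n + (0*5)*q(-2, I(-3, 6)) = 43 + (0*5)*(6*(3 - 1*6)) = 43 + 0*(6*(3 - 6)) = 43 + 0*(6*(-3)) = 43 + 0*(-18) = 43 + 0 = 43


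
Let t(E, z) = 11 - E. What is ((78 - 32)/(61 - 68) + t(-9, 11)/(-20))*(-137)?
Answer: 7261/7 ≈ 1037.3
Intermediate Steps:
((78 - 32)/(61 - 68) + t(-9, 11)/(-20))*(-137) = ((78 - 32)/(61 - 68) + (11 - 1*(-9))/(-20))*(-137) = (46/(-7) + (11 + 9)*(-1/20))*(-137) = (46*(-1/7) + 20*(-1/20))*(-137) = (-46/7 - 1)*(-137) = -53/7*(-137) = 7261/7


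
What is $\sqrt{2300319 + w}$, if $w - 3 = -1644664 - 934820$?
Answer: $3 i \sqrt{31018} \approx 528.36 i$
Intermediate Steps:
$w = -2579481$ ($w = 3 - 2579484 = -2579481$)
$\sqrt{2300319 + w} = \sqrt{2300319 - 2579481} = \sqrt{-279162} = 3 i \sqrt{31018}$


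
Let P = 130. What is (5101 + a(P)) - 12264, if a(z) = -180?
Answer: -7343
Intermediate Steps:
(5101 + a(P)) - 12264 = (5101 - 180) - 12264 = 4921 - 12264 = -7343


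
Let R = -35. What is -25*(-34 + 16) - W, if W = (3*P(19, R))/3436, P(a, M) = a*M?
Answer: 1548195/3436 ≈ 450.58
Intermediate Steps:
P(a, M) = M*a
W = -1995/3436 (W = (3*(-35*19))/3436 = (3*(-665))*(1/3436) = -1995*1/3436 = -1995/3436 ≈ -0.58062)
-25*(-34 + 16) - W = -25*(-34 + 16) - 1*(-1995/3436) = -25*(-18) + 1995/3436 = 450 + 1995/3436 = 1548195/3436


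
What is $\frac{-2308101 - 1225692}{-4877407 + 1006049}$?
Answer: $\frac{3533793}{3871358} \approx 0.9128$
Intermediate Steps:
$\frac{-2308101 - 1225692}{-4877407 + 1006049} = - \frac{3533793}{-3871358} = \left(-3533793\right) \left(- \frac{1}{3871358}\right) = \frac{3533793}{3871358}$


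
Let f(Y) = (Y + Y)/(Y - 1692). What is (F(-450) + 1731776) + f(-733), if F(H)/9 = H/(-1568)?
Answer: 3292458591169/1901200 ≈ 1.7318e+6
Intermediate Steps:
F(H) = -9*H/1568 (F(H) = 9*(H/(-1568)) = 9*(H*(-1/1568)) = 9*(-H/1568) = -9*H/1568)
f(Y) = 2*Y/(-1692 + Y) (f(Y) = (2*Y)/(-1692 + Y) = 2*Y/(-1692 + Y))
(F(-450) + 1731776) + f(-733) = (-9/1568*(-450) + 1731776) + 2*(-733)/(-1692 - 733) = (2025/784 + 1731776) + 2*(-733)/(-2425) = 1357714409/784 + 2*(-733)*(-1/2425) = 1357714409/784 + 1466/2425 = 3292458591169/1901200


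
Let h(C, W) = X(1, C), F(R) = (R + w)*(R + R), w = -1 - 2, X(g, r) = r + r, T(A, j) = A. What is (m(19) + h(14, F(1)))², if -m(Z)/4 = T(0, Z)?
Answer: 784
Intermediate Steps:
m(Z) = 0 (m(Z) = -4*0 = 0)
X(g, r) = 2*r
w = -3
F(R) = 2*R*(-3 + R) (F(R) = (R - 3)*(R + R) = (-3 + R)*(2*R) = 2*R*(-3 + R))
h(C, W) = 2*C
(m(19) + h(14, F(1)))² = (0 + 2*14)² = (0 + 28)² = 28² = 784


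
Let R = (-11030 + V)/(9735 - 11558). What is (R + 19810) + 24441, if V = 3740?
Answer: 80676863/1823 ≈ 44255.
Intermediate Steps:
R = 7290/1823 (R = (-11030 + 3740)/(9735 - 11558) = -7290/(-1823) = -7290*(-1/1823) = 7290/1823 ≈ 3.9989)
(R + 19810) + 24441 = (7290/1823 + 19810) + 24441 = 36120920/1823 + 24441 = 80676863/1823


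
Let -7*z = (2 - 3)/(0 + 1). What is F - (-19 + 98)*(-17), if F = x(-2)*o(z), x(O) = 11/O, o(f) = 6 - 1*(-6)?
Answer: 1277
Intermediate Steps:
z = 1/7 (z = -(2 - 3)/(7*(0 + 1)) = -(-1)/(7*1) = -(-1)/7 = -1/7*(-1) = 1/7 ≈ 0.14286)
o(f) = 12 (o(f) = 6 + 6 = 12)
F = -66 (F = (11/(-2))*12 = (11*(-1/2))*12 = -11/2*12 = -66)
F - (-19 + 98)*(-17) = -66 - (-19 + 98)*(-17) = -66 - 79*(-17) = -66 - 1*(-1343) = -66 + 1343 = 1277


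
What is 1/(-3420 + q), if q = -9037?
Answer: -1/12457 ≈ -8.0276e-5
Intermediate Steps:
1/(-3420 + q) = 1/(-3420 - 9037) = 1/(-12457) = -1/12457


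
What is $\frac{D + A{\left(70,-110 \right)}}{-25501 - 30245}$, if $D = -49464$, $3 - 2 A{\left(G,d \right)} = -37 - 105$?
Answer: $\frac{98783}{111492} \approx 0.88601$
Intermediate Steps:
$A{\left(G,d \right)} = \frac{145}{2}$ ($A{\left(G,d \right)} = \frac{3}{2} - \frac{-37 - 105}{2} = \frac{3}{2} - -71 = \frac{3}{2} + 71 = \frac{145}{2}$)
$\frac{D + A{\left(70,-110 \right)}}{-25501 - 30245} = \frac{-49464 + \frac{145}{2}}{-25501 - 30245} = - \frac{98783}{2 \left(-55746\right)} = \left(- \frac{98783}{2}\right) \left(- \frac{1}{55746}\right) = \frac{98783}{111492}$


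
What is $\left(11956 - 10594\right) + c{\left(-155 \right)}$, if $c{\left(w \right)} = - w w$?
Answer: $-22663$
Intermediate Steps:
$c{\left(w \right)} = - w^{2}$
$\left(11956 - 10594\right) + c{\left(-155 \right)} = \left(11956 - 10594\right) - \left(-155\right)^{2} = 1362 - 24025 = -22663$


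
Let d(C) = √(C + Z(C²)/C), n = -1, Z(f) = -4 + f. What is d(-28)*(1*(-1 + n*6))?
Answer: -I*√2737 ≈ -52.316*I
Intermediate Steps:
d(C) = √(C + (-4 + C²)/C)
d(-28)*(1*(-1 + n*6)) = √(-4/(-28) + 2*(-28))*(1*(-1 - 1*6)) = √(-4*(-1/28) - 56)*(1*(-1 - 6)) = √(⅐ - 56)*(1*(-7)) = √(-391/7)*(-7) = (I*√2737/7)*(-7) = -I*√2737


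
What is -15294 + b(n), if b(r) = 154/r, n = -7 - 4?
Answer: -15308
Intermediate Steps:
n = -11
-15294 + b(n) = -15294 + 154/(-11) = -15294 + 154*(-1/11) = -15294 - 14 = -15308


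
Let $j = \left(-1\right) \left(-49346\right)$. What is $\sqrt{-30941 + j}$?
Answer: $3 \sqrt{2045} \approx 135.67$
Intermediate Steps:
$j = 49346$
$\sqrt{-30941 + j} = \sqrt{-30941 + 49346} = \sqrt{18405} = 3 \sqrt{2045}$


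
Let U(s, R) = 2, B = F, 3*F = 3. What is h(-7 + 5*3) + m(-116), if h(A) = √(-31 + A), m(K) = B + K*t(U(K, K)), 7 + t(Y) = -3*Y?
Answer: 1509 + I*√23 ≈ 1509.0 + 4.7958*I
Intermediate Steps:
F = 1 (F = (⅓)*3 = 1)
B = 1
t(Y) = -7 - 3*Y
m(K) = 1 - 13*K (m(K) = 1 + K*(-7 - 3*2) = 1 + K*(-7 - 6) = 1 + K*(-13) = 1 - 13*K)
h(-7 + 5*3) + m(-116) = √(-31 + (-7 + 5*3)) + (1 - 13*(-116)) = √(-31 + (-7 + 15)) + (1 + 1508) = √(-31 + 8) + 1509 = √(-23) + 1509 = I*√23 + 1509 = 1509 + I*√23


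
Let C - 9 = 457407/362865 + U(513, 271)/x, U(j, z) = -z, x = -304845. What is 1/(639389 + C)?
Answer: 7374505395/4715253302990432 ≈ 1.5640e-6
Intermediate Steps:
C = 75672986777/7374505395 (C = 9 + (457407/362865 - 1*271/(-304845)) = 9 + (457407*(1/362865) - 271*(-1/304845)) = 9 + (152469/120955 + 271/304845) = 9 + 9302438222/7374505395 = 75672986777/7374505395 ≈ 10.261)
1/(639389 + C) = 1/(639389 + 75672986777/7374505395) = 1/(4715253302990432/7374505395) = 7374505395/4715253302990432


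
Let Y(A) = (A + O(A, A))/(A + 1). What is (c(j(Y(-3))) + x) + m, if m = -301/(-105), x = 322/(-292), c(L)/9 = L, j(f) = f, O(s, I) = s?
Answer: 62993/2190 ≈ 28.764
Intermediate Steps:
Y(A) = 2*A/(1 + A) (Y(A) = (A + A)/(A + 1) = (2*A)/(1 + A) = 2*A/(1 + A))
c(L) = 9*L
x = -161/146 (x = 322*(-1/292) = -161/146 ≈ -1.1027)
m = 43/15 (m = -301*(-1/105) = 43/15 ≈ 2.8667)
(c(j(Y(-3))) + x) + m = (9*(2*(-3)/(1 - 3)) - 161/146) + 43/15 = (9*(2*(-3)/(-2)) - 161/146) + 43/15 = (9*(2*(-3)*(-½)) - 161/146) + 43/15 = (9*3 - 161/146) + 43/15 = (27 - 161/146) + 43/15 = 3781/146 + 43/15 = 62993/2190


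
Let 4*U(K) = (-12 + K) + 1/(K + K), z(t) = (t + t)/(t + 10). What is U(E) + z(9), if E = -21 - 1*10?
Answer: -46209/4712 ≈ -9.8067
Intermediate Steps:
z(t) = 2*t/(10 + t) (z(t) = (2*t)/(10 + t) = 2*t/(10 + t))
E = -31 (E = -21 - 10 = -31)
U(K) = -3 + K/4 + 1/(8*K) (U(K) = ((-12 + K) + 1/(K + K))/4 = ((-12 + K) + 1/(2*K))/4 = (-12 + K + 1/(2*K))/4 = -3 + K/4 + 1/(8*K))
U(E) + z(9) = (-3 + (¼)*(-31) + (⅛)/(-31)) + 2*9/(10 + 9) = (-3 - 31/4 + (⅛)*(-1/31)) + 2*9/19 = (-3 - 31/4 - 1/248) + 2*9*(1/19) = -2667/248 + 18/19 = -46209/4712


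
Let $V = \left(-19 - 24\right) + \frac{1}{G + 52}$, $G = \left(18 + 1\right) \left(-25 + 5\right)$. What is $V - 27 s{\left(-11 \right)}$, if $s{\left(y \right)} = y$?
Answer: $\frac{83311}{328} \approx 254.0$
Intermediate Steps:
$G = -380$ ($G = 19 \left(-20\right) = -380$)
$V = - \frac{14105}{328}$ ($V = \left(-19 - 24\right) + \frac{1}{-380 + 52} = -43 + \frac{1}{-328} = -43 - \frac{1}{328} = - \frac{14105}{328} \approx -43.003$)
$V - 27 s{\left(-11 \right)} = - \frac{14105}{328} - -297 = - \frac{14105}{328} + 297 = \frac{83311}{328}$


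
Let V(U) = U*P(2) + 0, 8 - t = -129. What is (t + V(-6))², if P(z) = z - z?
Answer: 18769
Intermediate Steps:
t = 137 (t = 8 - 1*(-129) = 8 + 129 = 137)
P(z) = 0
V(U) = 0 (V(U) = U*0 + 0 = 0 + 0 = 0)
(t + V(-6))² = (137 + 0)² = 137² = 18769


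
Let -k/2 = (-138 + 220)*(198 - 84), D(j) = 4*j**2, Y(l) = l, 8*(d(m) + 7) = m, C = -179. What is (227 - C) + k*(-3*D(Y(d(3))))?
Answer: 19694711/2 ≈ 9.8474e+6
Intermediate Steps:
d(m) = -7 + m/8
k = -18696 (k = -2*(-138 + 220)*(198 - 84) = -164*114 = -2*9348 = -18696)
(227 - C) + k*(-3*D(Y(d(3)))) = (227 - 1*(-179)) - (-56088)*4*(-7 + (1/8)*3)**2 = (227 + 179) - (-56088)*4*(-7 + 3/8)**2 = 406 - (-56088)*4*(-53/8)**2 = 406 - (-56088)*4*(2809/64) = 406 - (-56088)*2809/16 = 406 - 18696*(-8427/16) = 406 + 19693899/2 = 19694711/2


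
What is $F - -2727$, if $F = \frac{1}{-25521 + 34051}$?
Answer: $\frac{23261311}{8530} \approx 2727.0$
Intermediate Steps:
$F = \frac{1}{8530} \approx 0.00011723$
$F - -2727 = \frac{1}{8530} - -2727 = \frac{1}{8530} + 2727 = \frac{23261311}{8530}$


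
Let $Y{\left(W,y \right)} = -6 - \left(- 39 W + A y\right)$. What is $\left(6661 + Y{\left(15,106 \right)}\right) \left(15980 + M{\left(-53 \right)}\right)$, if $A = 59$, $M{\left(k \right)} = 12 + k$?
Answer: $15715854$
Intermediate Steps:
$Y{\left(W,y \right)} = -6 - 59 y + 39 W$ ($Y{\left(W,y \right)} = -6 - \left(- 39 W + 59 y\right) = -6 + \left(- 59 y + 39 W\right) = -6 - 59 y + 39 W$)
$\left(6661 + Y{\left(15,106 \right)}\right) \left(15980 + M{\left(-53 \right)}\right) = \left(6661 - 5675\right) \left(15980 + \left(12 - 53\right)\right) = \left(6661 - 5675\right) \left(15980 - 41\right) = \left(6661 - 5675\right) 15939 = 986 \cdot 15939 = 15715854$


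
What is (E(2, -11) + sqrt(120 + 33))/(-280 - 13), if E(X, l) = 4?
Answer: -4/293 - 3*sqrt(17)/293 ≈ -0.055868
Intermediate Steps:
(E(2, -11) + sqrt(120 + 33))/(-280 - 13) = (4 + sqrt(120 + 33))/(-280 - 13) = (4 + sqrt(153))/(-293) = (4 + 3*sqrt(17))*(-1/293) = -4/293 - 3*sqrt(17)/293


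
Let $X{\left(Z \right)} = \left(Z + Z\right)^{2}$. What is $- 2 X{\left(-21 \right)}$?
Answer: $-3528$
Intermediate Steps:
$X{\left(Z \right)} = 4 Z^{2}$ ($X{\left(Z \right)} = \left(2 Z\right)^{2} = 4 Z^{2}$)
$- 2 X{\left(-21 \right)} = - 2 \cdot 4 \left(-21\right)^{2} = - 2 \cdot 4 \cdot 441 = \left(-2\right) 1764 = -3528$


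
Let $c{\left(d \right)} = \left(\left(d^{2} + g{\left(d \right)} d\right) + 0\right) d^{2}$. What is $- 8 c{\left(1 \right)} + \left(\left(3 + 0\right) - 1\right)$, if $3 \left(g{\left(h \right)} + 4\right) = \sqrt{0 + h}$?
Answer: $\frac{70}{3} \approx 23.333$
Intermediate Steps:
$g{\left(h \right)} = -4 + \frac{\sqrt{h}}{3}$ ($g{\left(h \right)} = -4 + \frac{\sqrt{0 + h}}{3} = -4 + \frac{\sqrt{h}}{3}$)
$c{\left(d \right)} = d^{2} \left(d^{2} + d \left(-4 + \frac{\sqrt{d}}{3}\right)\right)$ ($c{\left(d \right)} = \left(\left(d^{2} + \left(-4 + \frac{\sqrt{d}}{3}\right) d\right) + 0\right) d^{2} = \left(\left(d^{2} + d \left(-4 + \frac{\sqrt{d}}{3}\right)\right) + 0\right) d^{2} = \left(d^{2} + d \left(-4 + \frac{\sqrt{d}}{3}\right)\right) d^{2} = d^{2} \left(d^{2} + d \left(-4 + \frac{\sqrt{d}}{3}\right)\right)$)
$- 8 c{\left(1 \right)} + \left(\left(3 + 0\right) - 1\right) = - 8 \cdot 1^{3} \left(-4 + 1 + \frac{\sqrt{1}}{3}\right) + \left(\left(3 + 0\right) - 1\right) = - 8 \cdot 1 \left(-4 + 1 + \frac{1}{3} \cdot 1\right) + \left(3 - 1\right) = - 8 \cdot 1 \left(-4 + 1 + \frac{1}{3}\right) + 2 = - 8 \cdot 1 \left(- \frac{8}{3}\right) + 2 = \left(-8\right) \left(- \frac{8}{3}\right) + 2 = \frac{64}{3} + 2 = \frac{70}{3}$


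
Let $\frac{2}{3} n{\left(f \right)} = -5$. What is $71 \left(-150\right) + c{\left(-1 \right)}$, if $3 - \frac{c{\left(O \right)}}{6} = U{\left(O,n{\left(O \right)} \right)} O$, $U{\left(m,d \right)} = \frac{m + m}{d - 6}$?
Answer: $- \frac{95680}{9} \approx -10631.0$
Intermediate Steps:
$n{\left(f \right)} = - \frac{15}{2}$ ($n{\left(f \right)} = \frac{3}{2} \left(-5\right) = - \frac{15}{2}$)
$U{\left(m,d \right)} = \frac{2 m}{-6 + d}$ ($U{\left(m,d \right)} = \frac{2 m}{d - 6} = \frac{2 m}{-6 + d}$)
$c{\left(O \right)} = 18 + \frac{8 O^{2}}{9}$ ($c{\left(O \right)} = 18 - 6 \frac{2 O}{-6 - \frac{15}{2}} O = 18 - 6 \frac{2 O}{- \frac{27}{2}} O = 18 - 6 \cdot 2 O \left(- \frac{2}{27}\right) O = 18 - 6 - \frac{4 O}{27} O = 18 - 6 \left(- \frac{4 O^{2}}{27}\right) = 18 + \frac{8 O^{2}}{9}$)
$71 \left(-150\right) + c{\left(-1 \right)} = 71 \left(-150\right) + \left(18 + \frac{8 \left(-1\right)^{2}}{9}\right) = -10650 + \left(18 + \frac{8}{9} \cdot 1\right) = -10650 + \left(18 + \frac{8}{9}\right) = -10650 + \frac{170}{9} = - \frac{95680}{9}$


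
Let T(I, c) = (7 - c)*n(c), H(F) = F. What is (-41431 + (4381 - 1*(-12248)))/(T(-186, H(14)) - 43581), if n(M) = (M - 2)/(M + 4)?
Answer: 74406/130757 ≈ 0.56904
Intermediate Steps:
n(M) = (-2 + M)/(4 + M)
T(I, c) = (-2 + c)*(7 - c)/(4 + c) (T(I, c) = (7 - c)*((-2 + c)/(4 + c)) = (-2 + c)*(7 - c)/(4 + c))
(-41431 + (4381 - 1*(-12248)))/(T(-186, H(14)) - 43581) = (-41431 + (4381 - 1*(-12248)))/(-(-7 + 14)*(-2 + 14)/(4 + 14) - 43581) = (-41431 + (4381 + 12248))/(-1*7*12/18 - 43581) = (-41431 + 16629)/(-1*1/18*7*12 - 43581) = -24802/(-14/3 - 43581) = -24802/(-130757/3) = -24802*(-3/130757) = 74406/130757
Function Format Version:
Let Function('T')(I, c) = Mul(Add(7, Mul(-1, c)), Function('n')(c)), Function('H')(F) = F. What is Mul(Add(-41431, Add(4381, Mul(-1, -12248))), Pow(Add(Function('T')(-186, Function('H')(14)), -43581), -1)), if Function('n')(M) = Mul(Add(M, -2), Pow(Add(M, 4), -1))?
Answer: Rational(74406, 130757) ≈ 0.56904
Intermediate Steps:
Function('n')(M) = Mul(Pow(Add(4, M), -1), Add(-2, M)) (Function('n')(M) = Mul(Add(-2, M), Pow(Add(4, M), -1)) = Mul(Pow(Add(4, M), -1), Add(-2, M)))
Function('T')(I, c) = Mul(Pow(Add(4, c), -1), Add(-2, c), Add(7, Mul(-1, c))) (Function('T')(I, c) = Mul(Add(7, Mul(-1, c)), Mul(Pow(Add(4, c), -1), Add(-2, c))) = Mul(Pow(Add(4, c), -1), Add(-2, c), Add(7, Mul(-1, c))))
Mul(Add(-41431, Add(4381, Mul(-1, -12248))), Pow(Add(Function('T')(-186, Function('H')(14)), -43581), -1)) = Mul(Add(-41431, Add(4381, Mul(-1, -12248))), Pow(Add(Mul(-1, Pow(Add(4, 14), -1), Add(-7, 14), Add(-2, 14)), -43581), -1)) = Mul(Add(-41431, Add(4381, 12248)), Pow(Add(Mul(-1, Pow(18, -1), 7, 12), -43581), -1)) = Mul(Add(-41431, 16629), Pow(Add(Mul(-1, Rational(1, 18), 7, 12), -43581), -1)) = Mul(-24802, Pow(Add(Rational(-14, 3), -43581), -1)) = Mul(-24802, Pow(Rational(-130757, 3), -1)) = Mul(-24802, Rational(-3, 130757)) = Rational(74406, 130757)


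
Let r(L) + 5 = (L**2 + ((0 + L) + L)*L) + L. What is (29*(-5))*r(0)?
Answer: 725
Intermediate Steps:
r(L) = -5 + L + 3*L**2 (r(L) = -5 + ((L**2 + ((0 + L) + L)*L) + L) = -5 + ((L**2 + (L + L)*L) + L) = -5 + ((L**2 + (2*L)*L) + L) = -5 + ((L**2 + 2*L**2) + L) = -5 + (3*L**2 + L) = -5 + (L + 3*L**2) = -5 + L + 3*L**2)
(29*(-5))*r(0) = (29*(-5))*(-5 + 0 + 3*0**2) = -145*(-5 + 0 + 3*0) = -145*(-5 + 0 + 0) = -145*(-5) = 725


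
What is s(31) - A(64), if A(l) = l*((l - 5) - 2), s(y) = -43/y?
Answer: -113131/31 ≈ -3649.4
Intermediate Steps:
A(l) = l*(-7 + l) (A(l) = l*((-5 + l) - 2) = l*(-7 + l))
s(31) - A(64) = -43/31 - 64*(-7 + 64) = -43*1/31 - 64*57 = -43/31 - 1*3648 = -43/31 - 3648 = -113131/31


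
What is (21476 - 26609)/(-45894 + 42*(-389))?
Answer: 1711/20744 ≈ 0.082482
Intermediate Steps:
(21476 - 26609)/(-45894 + 42*(-389)) = -5133/(-45894 - 16338) = -5133/(-62232) = -5133*(-1/62232) = 1711/20744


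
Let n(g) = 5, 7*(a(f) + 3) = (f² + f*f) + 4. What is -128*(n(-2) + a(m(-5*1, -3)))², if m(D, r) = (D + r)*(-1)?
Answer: -2728448/49 ≈ -55683.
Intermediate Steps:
m(D, r) = -D - r
a(f) = -17/7 + 2*f²/7 (a(f) = -3 + ((f² + f*f) + 4)/7 = -3 + ((f² + f²) + 4)/7 = -3 + (2*f² + 4)/7 = -3 + (4 + 2*f²)/7 = -3 + (4/7 + 2*f²/7) = -17/7 + 2*f²/7)
-128*(n(-2) + a(m(-5*1, -3)))² = -128*(5 + (-17/7 + 2*(-(-5) - 1*(-3))²/7))² = -128*(5 + (-17/7 + 2*(-1*(-5) + 3)²/7))² = -128*(5 + (-17/7 + 2*(5 + 3)²/7))² = -128*(5 + (-17/7 + (2/7)*8²))² = -128*(5 + (-17/7 + (2/7)*64))² = -128*(5 + (-17/7 + 128/7))² = -128*(5 + 111/7)² = -128*(146/7)² = -128*21316/49 = -2728448/49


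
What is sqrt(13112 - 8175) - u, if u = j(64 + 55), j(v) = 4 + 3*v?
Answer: -361 + sqrt(4937) ≈ -290.74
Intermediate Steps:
u = 361 (u = 4 + 3*(64 + 55) = 4 + 3*119 = 4 + 357 = 361)
sqrt(13112 - 8175) - u = sqrt(13112 - 8175) - 1*361 = sqrt(4937) - 361 = -361 + sqrt(4937)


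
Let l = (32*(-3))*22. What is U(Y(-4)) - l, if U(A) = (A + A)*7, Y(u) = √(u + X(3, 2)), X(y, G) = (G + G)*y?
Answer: 2112 + 28*√2 ≈ 2151.6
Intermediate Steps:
X(y, G) = 2*G*y (X(y, G) = (2*G)*y = 2*G*y)
l = -2112 (l = -96*22 = -2112)
Y(u) = √(12 + u) (Y(u) = √(u + 2*2*3) = √(u + 12) = √(12 + u))
U(A) = 14*A (U(A) = (2*A)*7 = 14*A)
U(Y(-4)) - l = 14*√(12 - 4) - 1*(-2112) = 14*√8 + 2112 = 14*(2*√2) + 2112 = 28*√2 + 2112 = 2112 + 28*√2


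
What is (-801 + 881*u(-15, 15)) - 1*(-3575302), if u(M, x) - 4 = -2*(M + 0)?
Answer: 3604455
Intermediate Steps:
u(M, x) = 4 - 2*M (u(M, x) = 4 - 2*(M + 0) = 4 - 2*M)
(-801 + 881*u(-15, 15)) - 1*(-3575302) = (-801 + 881*(4 - 2*(-15))) - 1*(-3575302) = (-801 + 881*(4 + 30)) + 3575302 = (-801 + 881*34) + 3575302 = (-801 + 29954) + 3575302 = 29153 + 3575302 = 3604455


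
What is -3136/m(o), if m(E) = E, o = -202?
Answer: 1568/101 ≈ 15.525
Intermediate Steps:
-3136/m(o) = -3136/(-202) = -3136*(-1/202) = 1568/101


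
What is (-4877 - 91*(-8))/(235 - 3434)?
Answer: 4149/3199 ≈ 1.2970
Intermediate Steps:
(-4877 - 91*(-8))/(235 - 3434) = (-4877 + 728)/(-3199) = -4149*(-1/3199) = 4149/3199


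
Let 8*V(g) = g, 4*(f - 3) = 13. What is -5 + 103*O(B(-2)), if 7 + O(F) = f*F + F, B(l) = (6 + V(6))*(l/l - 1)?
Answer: -726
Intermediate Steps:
f = 25/4 (f = 3 + (¼)*13 = 3 + 13/4 = 25/4 ≈ 6.2500)
V(g) = g/8
B(l) = 0 (B(l) = (6 + (⅛)*6)*(l/l - 1) = (6 + ¾)*(1 - 1) = (27/4)*0 = 0)
O(F) = -7 + 29*F/4 (O(F) = -7 + (25*F/4 + F) = -7 + 29*F/4)
-5 + 103*O(B(-2)) = -5 + 103*(-7 + (29/4)*0) = -5 + 103*(-7 + 0) = -5 + 103*(-7) = -5 - 721 = -726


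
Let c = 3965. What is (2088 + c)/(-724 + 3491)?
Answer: 6053/2767 ≈ 2.1876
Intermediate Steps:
(2088 + c)/(-724 + 3491) = (2088 + 3965)/(-724 + 3491) = 6053/2767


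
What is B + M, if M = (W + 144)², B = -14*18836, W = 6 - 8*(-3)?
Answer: -233428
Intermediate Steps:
W = 30 (W = 6 + 24 = 30)
B = -263704
M = 30276 (M = (30 + 144)² = 174² = 30276)
B + M = -263704 + 30276 = -233428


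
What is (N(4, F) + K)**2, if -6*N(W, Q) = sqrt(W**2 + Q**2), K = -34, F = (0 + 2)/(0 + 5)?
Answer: (510 + sqrt(101))**2/225 ≈ 1202.0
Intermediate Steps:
F = 2/5 ≈ 0.40000
N(W, Q) = -sqrt(Q**2 + W**2)/6 (N(W, Q) = -sqrt(W**2 + Q**2)/6 = -sqrt(Q**2 + W**2)/6)
(N(4, F) + K)**2 = (-sqrt((2/5)**2 + 4**2)/6 - 34)**2 = (-sqrt(4/25 + 16)/6 - 34)**2 = (-sqrt(101)/15 - 34)**2 = (-34 - sqrt(101)/15)**2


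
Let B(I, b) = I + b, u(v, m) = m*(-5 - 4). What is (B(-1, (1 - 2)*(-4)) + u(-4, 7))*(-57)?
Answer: 3420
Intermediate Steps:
u(v, m) = -9*m (u(v, m) = m*(-9) = -9*m)
(B(-1, (1 - 2)*(-4)) + u(-4, 7))*(-57) = ((-1 + (1 - 2)*(-4)) - 9*7)*(-57) = ((-1 - 1*(-4)) - 63)*(-57) = ((-1 + 4) - 63)*(-57) = (3 - 63)*(-57) = -60*(-57) = 3420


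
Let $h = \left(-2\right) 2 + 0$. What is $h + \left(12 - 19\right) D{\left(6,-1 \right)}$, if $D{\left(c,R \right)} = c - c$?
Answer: $-4$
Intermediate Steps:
$D{\left(c,R \right)} = 0$
$h = -4$ ($h = -4 + 0 = -4$)
$h + \left(12 - 19\right) D{\left(6,-1 \right)} = -4 + \left(12 - 19\right) 0 = -4 - 0 = -4 + 0 = -4$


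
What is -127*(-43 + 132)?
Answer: -11303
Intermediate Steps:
-127*(-43 + 132) = -127*89 = -11303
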